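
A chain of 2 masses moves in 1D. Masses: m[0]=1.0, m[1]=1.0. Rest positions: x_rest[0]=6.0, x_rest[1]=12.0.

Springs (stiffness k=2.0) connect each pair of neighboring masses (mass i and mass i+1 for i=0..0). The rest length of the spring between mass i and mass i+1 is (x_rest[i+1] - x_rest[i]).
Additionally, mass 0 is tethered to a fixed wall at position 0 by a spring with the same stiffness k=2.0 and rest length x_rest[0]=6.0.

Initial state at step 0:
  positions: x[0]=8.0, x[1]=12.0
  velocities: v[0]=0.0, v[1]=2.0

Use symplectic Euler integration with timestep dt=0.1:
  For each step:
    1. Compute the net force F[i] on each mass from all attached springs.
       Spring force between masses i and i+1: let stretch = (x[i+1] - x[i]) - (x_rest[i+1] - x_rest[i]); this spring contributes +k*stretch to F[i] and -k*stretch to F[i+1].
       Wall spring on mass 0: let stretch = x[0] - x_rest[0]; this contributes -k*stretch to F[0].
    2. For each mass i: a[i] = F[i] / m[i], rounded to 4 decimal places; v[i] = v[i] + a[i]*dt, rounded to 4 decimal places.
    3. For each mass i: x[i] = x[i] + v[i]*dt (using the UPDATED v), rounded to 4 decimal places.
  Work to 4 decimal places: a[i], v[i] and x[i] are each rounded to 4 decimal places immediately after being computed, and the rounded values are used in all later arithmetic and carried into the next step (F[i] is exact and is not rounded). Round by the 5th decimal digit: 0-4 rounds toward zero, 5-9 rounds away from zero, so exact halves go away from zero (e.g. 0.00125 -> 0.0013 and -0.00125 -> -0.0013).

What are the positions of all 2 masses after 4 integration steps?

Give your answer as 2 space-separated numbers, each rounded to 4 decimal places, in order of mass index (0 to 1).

Answer: 7.2972 13.1259

Derivation:
Step 0: x=[8.0000 12.0000] v=[0.0000 2.0000]
Step 1: x=[7.9200 12.2400] v=[-0.8000 2.4000]
Step 2: x=[7.7680 12.5136] v=[-1.5200 2.7360]
Step 3: x=[7.5556 12.8123] v=[-2.1245 2.9869]
Step 4: x=[7.2972 13.1259] v=[-2.5843 3.1356]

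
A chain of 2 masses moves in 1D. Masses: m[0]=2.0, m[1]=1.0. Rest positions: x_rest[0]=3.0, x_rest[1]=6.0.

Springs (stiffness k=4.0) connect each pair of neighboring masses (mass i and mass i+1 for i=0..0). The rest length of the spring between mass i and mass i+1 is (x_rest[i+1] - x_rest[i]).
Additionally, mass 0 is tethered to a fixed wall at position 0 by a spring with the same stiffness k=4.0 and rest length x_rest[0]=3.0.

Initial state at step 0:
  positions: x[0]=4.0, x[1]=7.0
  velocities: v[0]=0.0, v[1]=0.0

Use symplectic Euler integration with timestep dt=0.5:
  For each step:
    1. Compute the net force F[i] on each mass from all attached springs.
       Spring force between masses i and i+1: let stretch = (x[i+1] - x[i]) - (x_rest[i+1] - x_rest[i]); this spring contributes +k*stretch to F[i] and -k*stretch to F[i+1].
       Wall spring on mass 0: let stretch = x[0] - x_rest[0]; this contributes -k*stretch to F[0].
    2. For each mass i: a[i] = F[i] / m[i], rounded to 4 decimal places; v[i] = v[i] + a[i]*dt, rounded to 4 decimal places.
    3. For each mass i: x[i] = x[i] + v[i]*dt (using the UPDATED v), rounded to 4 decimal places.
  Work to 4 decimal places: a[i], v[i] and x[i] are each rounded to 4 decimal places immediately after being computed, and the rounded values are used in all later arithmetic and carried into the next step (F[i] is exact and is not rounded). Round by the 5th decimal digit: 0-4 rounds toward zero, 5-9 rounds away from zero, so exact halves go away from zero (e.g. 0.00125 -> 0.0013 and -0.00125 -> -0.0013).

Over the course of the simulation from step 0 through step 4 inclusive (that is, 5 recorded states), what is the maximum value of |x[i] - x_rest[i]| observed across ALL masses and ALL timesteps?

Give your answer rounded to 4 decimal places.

Answer: 1.2500

Derivation:
Step 0: x=[4.0000 7.0000] v=[0.0000 0.0000]
Step 1: x=[3.5000 7.0000] v=[-1.0000 0.0000]
Step 2: x=[3.0000 6.5000] v=[-1.0000 -1.0000]
Step 3: x=[2.7500 5.5000] v=[-0.5000 -2.0000]
Step 4: x=[2.5000 4.7500] v=[-0.5000 -1.5000]
Max displacement = 1.2500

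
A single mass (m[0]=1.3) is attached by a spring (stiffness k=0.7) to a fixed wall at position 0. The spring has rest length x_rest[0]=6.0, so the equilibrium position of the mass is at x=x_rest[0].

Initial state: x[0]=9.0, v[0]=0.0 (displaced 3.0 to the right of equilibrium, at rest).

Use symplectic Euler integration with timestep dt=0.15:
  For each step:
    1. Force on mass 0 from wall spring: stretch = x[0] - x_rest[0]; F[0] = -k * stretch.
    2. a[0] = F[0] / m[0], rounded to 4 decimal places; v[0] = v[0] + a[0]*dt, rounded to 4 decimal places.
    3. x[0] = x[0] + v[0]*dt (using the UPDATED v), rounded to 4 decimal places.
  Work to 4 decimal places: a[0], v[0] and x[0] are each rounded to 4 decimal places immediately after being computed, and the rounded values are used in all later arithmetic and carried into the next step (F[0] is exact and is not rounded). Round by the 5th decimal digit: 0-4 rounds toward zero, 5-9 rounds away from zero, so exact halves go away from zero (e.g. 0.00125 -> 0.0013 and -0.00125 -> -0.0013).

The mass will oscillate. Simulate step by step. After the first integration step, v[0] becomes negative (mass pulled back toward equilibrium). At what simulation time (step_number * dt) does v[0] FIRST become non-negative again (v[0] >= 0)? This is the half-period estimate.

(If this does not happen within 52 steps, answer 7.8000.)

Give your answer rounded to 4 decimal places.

Step 0: x=[9.0000] v=[0.0000]
Step 1: x=[8.9637] v=[-0.2423]
Step 2: x=[8.8914] v=[-0.4817]
Step 3: x=[8.7841] v=[-0.7152]
Step 4: x=[8.6431] v=[-0.9401]
Step 5: x=[8.4701] v=[-1.1536]
Step 6: x=[8.2671] v=[-1.3531]
Step 7: x=[8.0367] v=[-1.5362]
Step 8: x=[7.7816] v=[-1.7007]
Step 9: x=[7.5049] v=[-1.8446]
Step 10: x=[7.2100] v=[-1.9661]
Step 11: x=[6.9004] v=[-2.0638]
Step 12: x=[6.5799] v=[-2.1365]
Step 13: x=[6.2524] v=[-2.1833]
Step 14: x=[5.9218] v=[-2.2037]
Step 15: x=[5.5922] v=[-2.1974]
Step 16: x=[5.2675] v=[-2.1645]
Step 17: x=[4.9517] v=[-2.1053]
Step 18: x=[4.6486] v=[-2.0206]
Step 19: x=[4.3619] v=[-1.9114]
Step 20: x=[4.0950] v=[-1.7791]
Step 21: x=[3.8512] v=[-1.6252]
Step 22: x=[3.6334] v=[-1.4517]
Step 23: x=[3.4443] v=[-1.2606]
Step 24: x=[3.2862] v=[-1.0542]
Step 25: x=[3.1610] v=[-0.8350]
Step 26: x=[3.0701] v=[-0.6057]
Step 27: x=[3.0147] v=[-0.3691]
Step 28: x=[2.9955] v=[-0.1280]
Step 29: x=[3.0127] v=[0.1147]
First v>=0 after going negative at step 29, time=4.3500

Answer: 4.3500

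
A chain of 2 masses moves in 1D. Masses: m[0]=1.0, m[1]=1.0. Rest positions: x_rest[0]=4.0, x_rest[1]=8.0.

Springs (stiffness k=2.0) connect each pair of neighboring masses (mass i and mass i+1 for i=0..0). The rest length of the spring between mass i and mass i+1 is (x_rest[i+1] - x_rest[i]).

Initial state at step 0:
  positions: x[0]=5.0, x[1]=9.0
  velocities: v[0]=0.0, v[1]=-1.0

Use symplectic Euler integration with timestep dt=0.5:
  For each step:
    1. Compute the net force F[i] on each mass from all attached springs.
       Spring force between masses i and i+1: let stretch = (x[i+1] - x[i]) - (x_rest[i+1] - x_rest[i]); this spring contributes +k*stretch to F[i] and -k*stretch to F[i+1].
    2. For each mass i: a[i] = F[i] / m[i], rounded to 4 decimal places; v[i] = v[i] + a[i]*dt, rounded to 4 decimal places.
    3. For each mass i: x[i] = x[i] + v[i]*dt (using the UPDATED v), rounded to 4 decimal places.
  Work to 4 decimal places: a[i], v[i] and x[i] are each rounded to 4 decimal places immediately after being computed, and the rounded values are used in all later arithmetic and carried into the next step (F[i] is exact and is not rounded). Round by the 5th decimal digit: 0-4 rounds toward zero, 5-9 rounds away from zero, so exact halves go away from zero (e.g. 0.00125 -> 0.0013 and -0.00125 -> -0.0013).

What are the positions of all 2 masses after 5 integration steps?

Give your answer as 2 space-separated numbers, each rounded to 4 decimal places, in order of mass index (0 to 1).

Answer: 3.5000 8.0000

Derivation:
Step 0: x=[5.0000 9.0000] v=[0.0000 -1.0000]
Step 1: x=[5.0000 8.5000] v=[0.0000 -1.0000]
Step 2: x=[4.7500 8.2500] v=[-0.5000 -0.5000]
Step 3: x=[4.2500 8.2500] v=[-1.0000 0.0000]
Step 4: x=[3.7500 8.2500] v=[-1.0000 0.0000]
Step 5: x=[3.5000 8.0000] v=[-0.5000 -0.5000]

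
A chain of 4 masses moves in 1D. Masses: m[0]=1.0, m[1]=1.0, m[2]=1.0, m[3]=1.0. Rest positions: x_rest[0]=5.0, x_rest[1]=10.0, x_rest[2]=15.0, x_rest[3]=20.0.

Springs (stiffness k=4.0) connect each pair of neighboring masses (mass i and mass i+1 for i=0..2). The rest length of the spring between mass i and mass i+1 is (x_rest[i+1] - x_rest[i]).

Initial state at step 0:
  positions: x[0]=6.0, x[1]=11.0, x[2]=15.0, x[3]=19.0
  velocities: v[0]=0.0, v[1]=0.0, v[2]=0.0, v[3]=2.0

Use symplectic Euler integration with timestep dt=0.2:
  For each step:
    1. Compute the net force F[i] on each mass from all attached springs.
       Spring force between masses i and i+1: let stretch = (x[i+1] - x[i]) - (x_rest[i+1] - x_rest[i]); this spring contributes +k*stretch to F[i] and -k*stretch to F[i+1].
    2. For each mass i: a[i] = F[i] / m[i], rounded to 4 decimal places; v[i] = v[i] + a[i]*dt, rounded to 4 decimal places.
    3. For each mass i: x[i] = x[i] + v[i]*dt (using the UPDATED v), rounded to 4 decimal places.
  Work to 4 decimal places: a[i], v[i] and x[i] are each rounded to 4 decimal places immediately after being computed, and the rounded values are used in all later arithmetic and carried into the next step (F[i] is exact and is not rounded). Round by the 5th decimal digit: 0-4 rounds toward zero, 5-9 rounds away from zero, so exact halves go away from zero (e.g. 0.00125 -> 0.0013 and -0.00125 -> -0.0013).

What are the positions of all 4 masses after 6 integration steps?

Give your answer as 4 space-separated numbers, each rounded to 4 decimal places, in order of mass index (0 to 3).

Answer: 5.0729 10.1982 16.1764 21.9526

Derivation:
Step 0: x=[6.0000 11.0000 15.0000 19.0000] v=[0.0000 0.0000 0.0000 2.0000]
Step 1: x=[6.0000 10.8400 15.0000 19.5600] v=[0.0000 -0.8000 0.0000 2.8000]
Step 2: x=[5.9744 10.5712 15.0640 20.1904] v=[-0.1280 -1.3440 0.3200 3.1520]
Step 3: x=[5.8843 10.2858 15.2294 20.8006] v=[-0.4506 -1.4272 0.8269 3.0509]
Step 4: x=[5.6984 10.0871 15.4952 21.3194] v=[-0.9294 -0.9935 1.3290 2.5939]
Step 5: x=[5.4147 10.0515 15.8276 21.7063] v=[-1.4184 -0.1780 1.6619 1.9345]
Step 6: x=[5.0729 10.1982 16.1764 21.9526] v=[-1.7090 0.7334 1.7440 1.2315]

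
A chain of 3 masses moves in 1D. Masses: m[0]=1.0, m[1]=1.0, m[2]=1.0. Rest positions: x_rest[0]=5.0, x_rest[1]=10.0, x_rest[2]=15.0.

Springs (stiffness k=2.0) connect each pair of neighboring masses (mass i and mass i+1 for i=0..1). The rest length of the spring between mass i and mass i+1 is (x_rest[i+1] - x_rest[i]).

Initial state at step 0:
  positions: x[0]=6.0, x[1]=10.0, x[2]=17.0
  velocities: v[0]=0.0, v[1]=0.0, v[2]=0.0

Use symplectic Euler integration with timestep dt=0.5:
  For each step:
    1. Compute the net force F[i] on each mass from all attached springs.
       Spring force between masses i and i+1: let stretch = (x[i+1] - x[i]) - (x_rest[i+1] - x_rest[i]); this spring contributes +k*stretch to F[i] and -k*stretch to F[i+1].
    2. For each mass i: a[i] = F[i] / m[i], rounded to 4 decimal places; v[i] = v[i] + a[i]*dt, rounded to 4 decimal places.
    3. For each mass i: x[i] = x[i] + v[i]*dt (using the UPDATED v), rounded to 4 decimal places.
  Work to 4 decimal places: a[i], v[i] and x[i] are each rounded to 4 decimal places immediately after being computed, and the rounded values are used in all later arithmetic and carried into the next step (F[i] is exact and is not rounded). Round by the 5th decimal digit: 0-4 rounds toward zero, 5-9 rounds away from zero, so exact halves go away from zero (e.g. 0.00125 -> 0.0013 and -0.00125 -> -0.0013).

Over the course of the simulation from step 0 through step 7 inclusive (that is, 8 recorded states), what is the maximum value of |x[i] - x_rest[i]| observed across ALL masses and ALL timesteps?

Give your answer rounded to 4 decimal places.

Step 0: x=[6.0000 10.0000 17.0000] v=[0.0000 0.0000 0.0000]
Step 1: x=[5.5000 11.5000 16.0000] v=[-1.0000 3.0000 -2.0000]
Step 2: x=[5.5000 12.2500 15.2500] v=[0.0000 1.5000 -1.5000]
Step 3: x=[6.3750 11.1250 15.5000] v=[1.7500 -2.2500 0.5000]
Step 4: x=[7.1250 9.8125 16.0625] v=[1.5000 -2.6250 1.1250]
Step 5: x=[6.7188 10.2813 16.0000] v=[-0.8125 0.9375 -0.1250]
Step 6: x=[5.5938 11.8282 15.5782] v=[-2.2500 3.0937 -0.8437]
Step 7: x=[5.0860 12.1329 15.7814] v=[-1.0156 0.6093 0.4063]
Max displacement = 2.2500

Answer: 2.2500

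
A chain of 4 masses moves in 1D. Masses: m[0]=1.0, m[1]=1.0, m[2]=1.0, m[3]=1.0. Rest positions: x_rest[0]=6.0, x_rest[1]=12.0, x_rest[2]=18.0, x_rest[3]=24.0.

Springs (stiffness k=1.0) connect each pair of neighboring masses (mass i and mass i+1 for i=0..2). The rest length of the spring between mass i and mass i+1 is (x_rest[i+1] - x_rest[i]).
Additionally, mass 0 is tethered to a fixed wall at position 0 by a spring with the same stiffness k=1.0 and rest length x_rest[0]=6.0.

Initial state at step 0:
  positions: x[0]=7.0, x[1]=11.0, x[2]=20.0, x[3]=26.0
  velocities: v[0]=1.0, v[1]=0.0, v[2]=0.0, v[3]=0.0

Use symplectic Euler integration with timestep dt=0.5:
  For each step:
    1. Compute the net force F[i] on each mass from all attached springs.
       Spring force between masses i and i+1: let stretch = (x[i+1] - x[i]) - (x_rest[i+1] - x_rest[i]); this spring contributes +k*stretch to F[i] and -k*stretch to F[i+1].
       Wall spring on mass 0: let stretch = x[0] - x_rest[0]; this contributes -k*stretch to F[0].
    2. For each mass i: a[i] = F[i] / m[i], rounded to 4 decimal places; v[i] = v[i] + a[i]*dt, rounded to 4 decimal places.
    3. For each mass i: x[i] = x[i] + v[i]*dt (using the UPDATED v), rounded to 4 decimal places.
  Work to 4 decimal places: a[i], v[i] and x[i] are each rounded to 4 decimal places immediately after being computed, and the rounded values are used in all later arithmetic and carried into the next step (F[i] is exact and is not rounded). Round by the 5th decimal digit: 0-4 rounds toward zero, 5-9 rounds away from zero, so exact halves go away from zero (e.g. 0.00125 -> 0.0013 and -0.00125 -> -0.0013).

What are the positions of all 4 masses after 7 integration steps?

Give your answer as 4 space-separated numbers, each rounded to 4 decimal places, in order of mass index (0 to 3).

Step 0: x=[7.0000 11.0000 20.0000 26.0000] v=[1.0000 0.0000 0.0000 0.0000]
Step 1: x=[6.7500 12.2500 19.2500 26.0000] v=[-0.5000 2.5000 -1.5000 0.0000]
Step 2: x=[6.1875 13.8750 18.4375 25.8125] v=[-1.1250 3.2500 -1.6250 -0.3750]
Step 3: x=[6.0000 14.7188 18.3281 25.2813] v=[-0.3750 1.6875 -0.2188 -1.0625]
Step 4: x=[6.4922 14.2852 19.0547 24.5118] v=[0.9844 -0.8673 1.4532 -1.5391]
Step 5: x=[7.3096 13.0957 19.9532 23.8780] v=[1.6348 -2.3791 1.7970 -1.2677]
Step 6: x=[7.7462 12.1740 20.1186 23.7630] v=[0.8731 -1.8434 0.3307 -0.2301]
Step 7: x=[7.3532 12.1315 19.2089 24.2369] v=[-0.7861 -0.0850 -1.8194 0.9477]

Answer: 7.3532 12.1315 19.2089 24.2369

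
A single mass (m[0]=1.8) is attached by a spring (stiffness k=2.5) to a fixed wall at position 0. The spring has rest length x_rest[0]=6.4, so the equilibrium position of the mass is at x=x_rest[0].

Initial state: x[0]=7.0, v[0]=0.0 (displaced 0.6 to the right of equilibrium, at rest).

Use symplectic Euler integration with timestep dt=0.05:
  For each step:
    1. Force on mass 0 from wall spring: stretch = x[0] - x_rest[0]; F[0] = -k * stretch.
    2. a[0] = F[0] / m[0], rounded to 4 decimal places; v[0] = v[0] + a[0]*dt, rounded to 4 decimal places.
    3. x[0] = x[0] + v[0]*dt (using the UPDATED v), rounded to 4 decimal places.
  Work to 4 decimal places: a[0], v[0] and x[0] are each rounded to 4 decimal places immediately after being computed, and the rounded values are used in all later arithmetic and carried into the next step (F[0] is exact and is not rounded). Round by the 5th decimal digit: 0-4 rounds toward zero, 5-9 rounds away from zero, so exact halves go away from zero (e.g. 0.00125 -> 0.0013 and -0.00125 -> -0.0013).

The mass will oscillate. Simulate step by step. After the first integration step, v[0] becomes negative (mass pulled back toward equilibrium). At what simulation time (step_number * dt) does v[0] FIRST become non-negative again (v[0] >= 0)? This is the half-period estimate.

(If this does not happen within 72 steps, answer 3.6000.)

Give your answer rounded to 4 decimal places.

Answer: 2.7000

Derivation:
Step 0: x=[7.0000] v=[0.0000]
Step 1: x=[6.9979] v=[-0.0417]
Step 2: x=[6.9937] v=[-0.0832]
Step 3: x=[6.9875] v=[-0.1244]
Step 4: x=[6.9792] v=[-0.1652]
Step 5: x=[6.9689] v=[-0.2054]
Step 6: x=[6.9567] v=[-0.2449]
Step 7: x=[6.9425] v=[-0.2836]
Step 8: x=[6.9264] v=[-0.3213]
Step 9: x=[6.9085] v=[-0.3579]
Step 10: x=[6.8888] v=[-0.3932]
Step 11: x=[6.8674] v=[-0.4271]
Step 12: x=[6.8444] v=[-0.4596]
Step 13: x=[6.8199] v=[-0.4905]
Step 14: x=[6.7939] v=[-0.5197]
Step 15: x=[6.7665] v=[-0.5471]
Step 16: x=[6.7379] v=[-0.5726]
Step 17: x=[6.7081] v=[-0.5961]
Step 18: x=[6.6772] v=[-0.6175]
Step 19: x=[6.6454] v=[-0.6368]
Step 20: x=[6.6127] v=[-0.6538]
Step 21: x=[6.5793] v=[-0.6686]
Step 22: x=[6.5452] v=[-0.6811]
Step 23: x=[6.5106] v=[-0.6912]
Step 24: x=[6.4757] v=[-0.6989]
Step 25: x=[6.4405] v=[-0.7042]
Step 26: x=[6.4052] v=[-0.7070]
Step 27: x=[6.3698] v=[-0.7074]
Step 28: x=[6.3345] v=[-0.7053]
Step 29: x=[6.2995] v=[-0.7008]
Step 30: x=[6.2648] v=[-0.6938]
Step 31: x=[6.2306] v=[-0.6844]
Step 32: x=[6.1970] v=[-0.6726]
Step 33: x=[6.1641] v=[-0.6585]
Step 34: x=[6.1320] v=[-0.6421]
Step 35: x=[6.1008] v=[-0.6235]
Step 36: x=[6.0707] v=[-0.6027]
Step 37: x=[6.0417] v=[-0.5798]
Step 38: x=[6.0140] v=[-0.5549]
Step 39: x=[5.9876] v=[-0.5281]
Step 40: x=[5.9626] v=[-0.4995]
Step 41: x=[5.9391] v=[-0.4691]
Step 42: x=[5.9172] v=[-0.4371]
Step 43: x=[5.8970] v=[-0.4036]
Step 44: x=[5.8786] v=[-0.3687]
Step 45: x=[5.8620] v=[-0.3325]
Step 46: x=[5.8472] v=[-0.2951]
Step 47: x=[5.8344] v=[-0.2567]
Step 48: x=[5.8235] v=[-0.2174]
Step 49: x=[5.8146] v=[-0.1774]
Step 50: x=[5.8078] v=[-0.1367]
Step 51: x=[5.8030] v=[-0.0956]
Step 52: x=[5.8003] v=[-0.0541]
Step 53: x=[5.7997] v=[-0.0125]
Step 54: x=[5.8012] v=[0.0292]
First v>=0 after going negative at step 54, time=2.7000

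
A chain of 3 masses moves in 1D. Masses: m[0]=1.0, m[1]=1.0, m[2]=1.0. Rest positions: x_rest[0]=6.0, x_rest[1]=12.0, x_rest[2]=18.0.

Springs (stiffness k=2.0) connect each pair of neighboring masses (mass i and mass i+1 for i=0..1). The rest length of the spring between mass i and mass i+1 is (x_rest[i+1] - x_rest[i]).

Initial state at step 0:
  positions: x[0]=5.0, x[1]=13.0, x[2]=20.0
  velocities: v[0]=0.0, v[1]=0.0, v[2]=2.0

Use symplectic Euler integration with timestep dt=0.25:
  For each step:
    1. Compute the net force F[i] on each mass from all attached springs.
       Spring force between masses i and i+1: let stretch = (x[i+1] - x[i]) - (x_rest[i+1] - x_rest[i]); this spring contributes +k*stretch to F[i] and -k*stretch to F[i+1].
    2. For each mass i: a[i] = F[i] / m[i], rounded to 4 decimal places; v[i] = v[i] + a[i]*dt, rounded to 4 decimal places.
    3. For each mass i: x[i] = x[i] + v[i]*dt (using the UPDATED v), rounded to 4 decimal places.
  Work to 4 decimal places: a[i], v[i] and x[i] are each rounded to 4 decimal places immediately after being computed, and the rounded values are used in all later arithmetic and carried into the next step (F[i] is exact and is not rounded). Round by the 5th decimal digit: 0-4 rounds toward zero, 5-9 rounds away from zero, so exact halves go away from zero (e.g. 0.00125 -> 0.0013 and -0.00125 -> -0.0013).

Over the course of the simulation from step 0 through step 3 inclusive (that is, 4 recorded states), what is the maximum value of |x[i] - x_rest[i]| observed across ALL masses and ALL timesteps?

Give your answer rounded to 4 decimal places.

Step 0: x=[5.0000 13.0000 20.0000] v=[0.0000 0.0000 2.0000]
Step 1: x=[5.2500 12.8750 20.3750] v=[1.0000 -0.5000 1.5000]
Step 2: x=[5.7031 12.7344 20.5625] v=[1.8125 -0.5625 0.7500]
Step 3: x=[6.2852 12.6934 20.5215] v=[2.3282 -0.1641 -0.1641]
Max displacement = 2.5625

Answer: 2.5625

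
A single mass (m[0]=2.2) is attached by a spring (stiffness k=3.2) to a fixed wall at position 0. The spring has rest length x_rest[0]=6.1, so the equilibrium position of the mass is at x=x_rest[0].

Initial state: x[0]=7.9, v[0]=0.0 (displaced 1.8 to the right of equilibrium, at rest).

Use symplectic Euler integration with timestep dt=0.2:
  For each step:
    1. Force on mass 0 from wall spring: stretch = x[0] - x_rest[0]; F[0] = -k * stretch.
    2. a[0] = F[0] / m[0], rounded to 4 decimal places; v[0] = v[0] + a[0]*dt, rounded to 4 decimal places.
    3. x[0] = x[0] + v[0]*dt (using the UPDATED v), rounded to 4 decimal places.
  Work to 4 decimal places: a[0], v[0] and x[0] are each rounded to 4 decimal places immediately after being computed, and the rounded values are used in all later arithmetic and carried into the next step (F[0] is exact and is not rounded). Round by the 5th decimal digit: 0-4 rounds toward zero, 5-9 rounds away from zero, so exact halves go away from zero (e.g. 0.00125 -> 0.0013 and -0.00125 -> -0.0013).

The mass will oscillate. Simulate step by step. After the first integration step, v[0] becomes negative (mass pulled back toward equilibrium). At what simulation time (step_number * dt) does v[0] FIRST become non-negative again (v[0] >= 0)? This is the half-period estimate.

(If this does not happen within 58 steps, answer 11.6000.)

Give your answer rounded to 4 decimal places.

Step 0: x=[7.9000] v=[0.0000]
Step 1: x=[7.7953] v=[-0.5236]
Step 2: x=[7.5919] v=[-1.0168]
Step 3: x=[7.3017] v=[-1.4508]
Step 4: x=[6.9416] v=[-1.8004]
Step 5: x=[6.5326] v=[-2.0452]
Step 6: x=[6.0984] v=[-2.1710]
Step 7: x=[5.6643] v=[-2.1705]
Step 8: x=[5.2555] v=[-2.0438]
Step 9: x=[4.8959] v=[-1.7981]
Step 10: x=[4.6063] v=[-1.4478]
Step 11: x=[4.4036] v=[-1.0133]
Step 12: x=[4.2996] v=[-0.5198]
Step 13: x=[4.3004] v=[0.0040]
First v>=0 after going negative at step 13, time=2.6000

Answer: 2.6000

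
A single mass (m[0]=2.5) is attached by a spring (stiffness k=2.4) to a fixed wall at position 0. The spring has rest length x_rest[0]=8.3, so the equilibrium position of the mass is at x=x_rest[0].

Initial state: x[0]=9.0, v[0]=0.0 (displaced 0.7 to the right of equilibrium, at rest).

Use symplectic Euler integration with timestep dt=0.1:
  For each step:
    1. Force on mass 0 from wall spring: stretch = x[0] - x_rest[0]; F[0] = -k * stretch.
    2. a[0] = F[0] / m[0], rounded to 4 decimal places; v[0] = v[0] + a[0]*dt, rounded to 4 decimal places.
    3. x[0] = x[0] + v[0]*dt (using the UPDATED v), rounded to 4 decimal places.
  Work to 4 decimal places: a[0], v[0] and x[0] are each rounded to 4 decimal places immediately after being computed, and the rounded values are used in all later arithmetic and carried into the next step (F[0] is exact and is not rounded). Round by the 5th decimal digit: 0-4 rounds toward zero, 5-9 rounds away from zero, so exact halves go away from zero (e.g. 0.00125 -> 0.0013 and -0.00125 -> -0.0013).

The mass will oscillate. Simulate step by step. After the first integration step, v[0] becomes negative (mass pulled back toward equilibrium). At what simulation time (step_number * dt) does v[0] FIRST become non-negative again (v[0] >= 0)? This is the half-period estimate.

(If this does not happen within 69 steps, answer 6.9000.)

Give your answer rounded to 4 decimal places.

Step 0: x=[9.0000] v=[0.0000]
Step 1: x=[8.9933] v=[-0.0672]
Step 2: x=[8.9799] v=[-0.1338]
Step 3: x=[8.9600] v=[-0.1991]
Step 4: x=[8.9338] v=[-0.2625]
Step 5: x=[8.9015] v=[-0.3233]
Step 6: x=[8.8634] v=[-0.3810]
Step 7: x=[8.8199] v=[-0.4351]
Step 8: x=[8.7714] v=[-0.4850]
Step 9: x=[8.7184] v=[-0.5303]
Step 10: x=[8.6614] v=[-0.5705]
Step 11: x=[8.6009] v=[-0.6052]
Step 12: x=[8.5375] v=[-0.6341]
Step 13: x=[8.4718] v=[-0.6569]
Step 14: x=[8.4045] v=[-0.6734]
Step 15: x=[8.3362] v=[-0.6834]
Step 16: x=[8.2675] v=[-0.6869]
Step 17: x=[8.1991] v=[-0.6838]
Step 18: x=[8.1317] v=[-0.6741]
Step 19: x=[8.0659] v=[-0.6579]
Step 20: x=[8.0024] v=[-0.6354]
Step 21: x=[7.9417] v=[-0.6068]
Step 22: x=[7.8845] v=[-0.5724]
Step 23: x=[7.8313] v=[-0.5325]
Step 24: x=[7.7826] v=[-0.4875]
Step 25: x=[7.7388] v=[-0.4378]
Step 26: x=[7.7004] v=[-0.3839]
Step 27: x=[7.6678] v=[-0.3263]
Step 28: x=[7.6412] v=[-0.2656]
Step 29: x=[7.6210] v=[-0.2024]
Step 30: x=[7.6073] v=[-0.1372]
Step 31: x=[7.6002] v=[-0.0707]
Step 32: x=[7.5999] v=[-0.0035]
Step 33: x=[7.6063] v=[0.0637]
First v>=0 after going negative at step 33, time=3.3000

Answer: 3.3000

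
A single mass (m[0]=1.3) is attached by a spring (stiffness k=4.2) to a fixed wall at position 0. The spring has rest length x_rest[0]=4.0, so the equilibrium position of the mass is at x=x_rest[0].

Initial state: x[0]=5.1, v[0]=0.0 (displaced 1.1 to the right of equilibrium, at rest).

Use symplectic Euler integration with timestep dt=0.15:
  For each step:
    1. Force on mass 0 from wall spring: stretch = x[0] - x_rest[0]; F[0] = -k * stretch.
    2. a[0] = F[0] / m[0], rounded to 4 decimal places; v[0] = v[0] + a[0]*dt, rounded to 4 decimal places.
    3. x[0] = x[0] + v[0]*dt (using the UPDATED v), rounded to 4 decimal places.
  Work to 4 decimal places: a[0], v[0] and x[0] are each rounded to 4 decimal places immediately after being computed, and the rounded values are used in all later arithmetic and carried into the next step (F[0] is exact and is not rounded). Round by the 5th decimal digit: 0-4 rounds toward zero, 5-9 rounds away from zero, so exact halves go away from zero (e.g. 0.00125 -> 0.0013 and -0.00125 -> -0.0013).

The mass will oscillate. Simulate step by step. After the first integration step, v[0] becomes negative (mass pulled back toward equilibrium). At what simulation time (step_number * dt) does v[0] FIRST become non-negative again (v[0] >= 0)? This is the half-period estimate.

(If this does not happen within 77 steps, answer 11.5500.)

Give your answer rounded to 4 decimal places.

Answer: 1.8000

Derivation:
Step 0: x=[5.1000] v=[0.0000]
Step 1: x=[5.0200] v=[-0.5331]
Step 2: x=[4.8659] v=[-1.0274]
Step 3: x=[4.6489] v=[-1.4470]
Step 4: x=[4.3847] v=[-1.7615]
Step 5: x=[4.0925] v=[-1.9479]
Step 6: x=[3.7936] v=[-1.9927]
Step 7: x=[3.5097] v=[-1.8927]
Step 8: x=[3.2614] v=[-1.6551]
Step 9: x=[3.0668] v=[-1.2972]
Step 10: x=[2.9401] v=[-0.8450]
Step 11: x=[2.8904] v=[-0.3314]
Step 12: x=[2.9213] v=[0.2063]
First v>=0 after going negative at step 12, time=1.8000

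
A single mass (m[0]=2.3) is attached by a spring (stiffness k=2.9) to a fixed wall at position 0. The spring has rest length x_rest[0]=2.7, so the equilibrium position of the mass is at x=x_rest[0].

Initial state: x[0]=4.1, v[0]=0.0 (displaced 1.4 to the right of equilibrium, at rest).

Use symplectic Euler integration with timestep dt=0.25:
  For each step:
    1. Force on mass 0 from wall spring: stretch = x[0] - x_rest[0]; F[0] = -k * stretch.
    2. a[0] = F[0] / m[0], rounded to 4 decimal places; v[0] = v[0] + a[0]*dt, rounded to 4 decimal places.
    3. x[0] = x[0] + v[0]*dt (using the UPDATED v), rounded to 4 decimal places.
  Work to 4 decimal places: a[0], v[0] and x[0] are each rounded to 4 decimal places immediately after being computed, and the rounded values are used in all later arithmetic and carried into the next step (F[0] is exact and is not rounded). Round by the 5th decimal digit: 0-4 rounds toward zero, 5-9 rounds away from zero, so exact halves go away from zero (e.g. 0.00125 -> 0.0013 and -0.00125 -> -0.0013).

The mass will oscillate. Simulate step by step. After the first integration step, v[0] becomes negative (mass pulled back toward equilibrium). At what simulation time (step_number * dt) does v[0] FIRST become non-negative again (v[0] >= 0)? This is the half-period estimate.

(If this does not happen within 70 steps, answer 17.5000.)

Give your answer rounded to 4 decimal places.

Step 0: x=[4.1000] v=[0.0000]
Step 1: x=[3.9897] v=[-0.4413]
Step 2: x=[3.7778] v=[-0.8478]
Step 3: x=[3.4809] v=[-1.1876]
Step 4: x=[3.1225] v=[-1.4338]
Step 5: x=[2.7308] v=[-1.5670]
Step 6: x=[2.3366] v=[-1.5767]
Step 7: x=[1.9711] v=[-1.4622]
Step 8: x=[1.6630] v=[-1.2325]
Step 9: x=[1.4366] v=[-0.9056]
Step 10: x=[1.3098] v=[-0.5074]
Step 11: x=[1.2925] v=[-0.0692]
Step 12: x=[1.3861] v=[0.3745]
First v>=0 after going negative at step 12, time=3.0000

Answer: 3.0000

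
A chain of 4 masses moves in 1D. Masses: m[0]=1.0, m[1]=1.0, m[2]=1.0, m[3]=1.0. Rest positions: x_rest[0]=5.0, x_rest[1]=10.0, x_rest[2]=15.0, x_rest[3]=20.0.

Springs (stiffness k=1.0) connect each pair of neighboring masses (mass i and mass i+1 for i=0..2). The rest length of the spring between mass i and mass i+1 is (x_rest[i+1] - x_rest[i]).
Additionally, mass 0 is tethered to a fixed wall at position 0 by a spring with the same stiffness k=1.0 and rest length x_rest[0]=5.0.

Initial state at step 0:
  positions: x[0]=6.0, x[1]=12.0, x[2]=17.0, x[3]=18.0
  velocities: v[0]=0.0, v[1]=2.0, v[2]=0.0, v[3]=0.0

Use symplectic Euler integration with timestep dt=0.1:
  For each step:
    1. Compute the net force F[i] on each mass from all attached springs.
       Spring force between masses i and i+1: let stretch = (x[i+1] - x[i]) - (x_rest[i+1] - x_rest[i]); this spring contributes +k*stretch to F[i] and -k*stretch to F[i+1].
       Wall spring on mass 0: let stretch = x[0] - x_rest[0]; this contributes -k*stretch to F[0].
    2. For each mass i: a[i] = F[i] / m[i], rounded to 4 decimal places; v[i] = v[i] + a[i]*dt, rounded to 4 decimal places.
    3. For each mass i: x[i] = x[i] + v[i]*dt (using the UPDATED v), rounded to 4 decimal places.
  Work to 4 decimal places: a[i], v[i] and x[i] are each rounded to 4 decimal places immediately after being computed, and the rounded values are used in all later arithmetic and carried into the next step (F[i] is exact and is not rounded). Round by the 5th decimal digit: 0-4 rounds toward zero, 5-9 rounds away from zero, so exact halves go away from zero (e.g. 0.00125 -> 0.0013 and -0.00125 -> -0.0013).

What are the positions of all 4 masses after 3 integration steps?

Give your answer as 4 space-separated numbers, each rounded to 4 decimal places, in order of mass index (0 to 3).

Step 0: x=[6.0000 12.0000 17.0000 18.0000] v=[0.0000 2.0000 0.0000 0.0000]
Step 1: x=[6.0000 12.1900 16.9600 18.0400] v=[0.0000 1.9000 -0.4000 0.4000]
Step 2: x=[6.0019 12.3658 16.8831 18.1192] v=[0.0190 1.7580 -0.7690 0.7920]
Step 3: x=[6.0074 12.5231 16.7734 18.2360] v=[0.0552 1.5733 -1.0971 1.1684]

Answer: 6.0074 12.5231 16.7734 18.2360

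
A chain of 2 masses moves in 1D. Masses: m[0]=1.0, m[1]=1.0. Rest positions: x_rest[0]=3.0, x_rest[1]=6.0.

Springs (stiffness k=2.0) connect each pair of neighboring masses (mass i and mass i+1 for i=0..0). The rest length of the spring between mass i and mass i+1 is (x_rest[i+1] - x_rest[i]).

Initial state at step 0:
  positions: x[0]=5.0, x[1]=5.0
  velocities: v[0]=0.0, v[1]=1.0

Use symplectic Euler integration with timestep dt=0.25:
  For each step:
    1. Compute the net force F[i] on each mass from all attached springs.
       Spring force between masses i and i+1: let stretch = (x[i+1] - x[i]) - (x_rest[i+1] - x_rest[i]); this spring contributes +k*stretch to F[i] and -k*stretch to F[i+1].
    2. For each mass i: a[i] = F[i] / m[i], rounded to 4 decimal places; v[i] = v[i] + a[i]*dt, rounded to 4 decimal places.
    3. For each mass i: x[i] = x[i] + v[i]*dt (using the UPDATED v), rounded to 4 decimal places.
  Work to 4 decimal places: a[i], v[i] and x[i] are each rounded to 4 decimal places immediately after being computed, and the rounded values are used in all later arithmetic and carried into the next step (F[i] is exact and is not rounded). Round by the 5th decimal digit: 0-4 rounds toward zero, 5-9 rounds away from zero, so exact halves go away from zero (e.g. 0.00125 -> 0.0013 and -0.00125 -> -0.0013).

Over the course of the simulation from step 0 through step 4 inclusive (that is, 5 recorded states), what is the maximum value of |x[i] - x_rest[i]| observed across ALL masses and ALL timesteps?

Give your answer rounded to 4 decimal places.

Step 0: x=[5.0000 5.0000] v=[0.0000 1.0000]
Step 1: x=[4.6250 5.6250] v=[-1.5000 2.5000]
Step 2: x=[4.0000 6.5000] v=[-2.5000 3.5000]
Step 3: x=[3.3125 7.4375] v=[-2.7500 3.7500]
Step 4: x=[2.7656 8.2344] v=[-2.1875 3.1875]
Max displacement = 2.2344

Answer: 2.2344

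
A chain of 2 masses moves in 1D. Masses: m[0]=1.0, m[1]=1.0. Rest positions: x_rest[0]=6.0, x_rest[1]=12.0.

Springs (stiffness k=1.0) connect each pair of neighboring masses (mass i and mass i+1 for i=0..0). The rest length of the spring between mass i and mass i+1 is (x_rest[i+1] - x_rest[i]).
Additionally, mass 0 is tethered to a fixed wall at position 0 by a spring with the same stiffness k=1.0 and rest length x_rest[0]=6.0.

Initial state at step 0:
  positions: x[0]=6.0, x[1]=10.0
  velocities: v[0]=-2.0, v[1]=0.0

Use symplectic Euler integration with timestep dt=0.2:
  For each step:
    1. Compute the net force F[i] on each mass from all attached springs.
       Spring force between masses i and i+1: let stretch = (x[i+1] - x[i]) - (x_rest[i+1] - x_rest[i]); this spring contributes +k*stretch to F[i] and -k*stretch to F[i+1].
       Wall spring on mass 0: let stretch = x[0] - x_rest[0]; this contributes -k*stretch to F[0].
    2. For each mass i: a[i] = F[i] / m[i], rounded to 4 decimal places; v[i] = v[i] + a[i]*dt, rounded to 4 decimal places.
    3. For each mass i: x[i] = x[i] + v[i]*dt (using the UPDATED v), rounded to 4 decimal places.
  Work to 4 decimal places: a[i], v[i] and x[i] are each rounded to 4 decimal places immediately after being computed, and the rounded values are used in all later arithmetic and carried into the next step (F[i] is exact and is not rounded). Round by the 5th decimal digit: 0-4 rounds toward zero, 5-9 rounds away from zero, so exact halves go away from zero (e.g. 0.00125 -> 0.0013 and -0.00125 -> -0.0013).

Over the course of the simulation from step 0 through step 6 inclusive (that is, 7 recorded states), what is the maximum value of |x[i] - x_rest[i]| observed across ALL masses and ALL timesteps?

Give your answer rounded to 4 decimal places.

Step 0: x=[6.0000 10.0000] v=[-2.0000 0.0000]
Step 1: x=[5.5200 10.0800] v=[-2.4000 0.4000]
Step 2: x=[5.0016 10.2176] v=[-2.5920 0.6880]
Step 3: x=[4.4918 10.3866] v=[-2.5491 0.8448]
Step 4: x=[4.0381 10.5598] v=[-2.2685 0.8658]
Step 5: x=[3.6837 10.7121] v=[-1.7718 0.7615]
Step 6: x=[3.4631 10.8233] v=[-1.1029 0.5558]
Max displacement = 2.5369

Answer: 2.5369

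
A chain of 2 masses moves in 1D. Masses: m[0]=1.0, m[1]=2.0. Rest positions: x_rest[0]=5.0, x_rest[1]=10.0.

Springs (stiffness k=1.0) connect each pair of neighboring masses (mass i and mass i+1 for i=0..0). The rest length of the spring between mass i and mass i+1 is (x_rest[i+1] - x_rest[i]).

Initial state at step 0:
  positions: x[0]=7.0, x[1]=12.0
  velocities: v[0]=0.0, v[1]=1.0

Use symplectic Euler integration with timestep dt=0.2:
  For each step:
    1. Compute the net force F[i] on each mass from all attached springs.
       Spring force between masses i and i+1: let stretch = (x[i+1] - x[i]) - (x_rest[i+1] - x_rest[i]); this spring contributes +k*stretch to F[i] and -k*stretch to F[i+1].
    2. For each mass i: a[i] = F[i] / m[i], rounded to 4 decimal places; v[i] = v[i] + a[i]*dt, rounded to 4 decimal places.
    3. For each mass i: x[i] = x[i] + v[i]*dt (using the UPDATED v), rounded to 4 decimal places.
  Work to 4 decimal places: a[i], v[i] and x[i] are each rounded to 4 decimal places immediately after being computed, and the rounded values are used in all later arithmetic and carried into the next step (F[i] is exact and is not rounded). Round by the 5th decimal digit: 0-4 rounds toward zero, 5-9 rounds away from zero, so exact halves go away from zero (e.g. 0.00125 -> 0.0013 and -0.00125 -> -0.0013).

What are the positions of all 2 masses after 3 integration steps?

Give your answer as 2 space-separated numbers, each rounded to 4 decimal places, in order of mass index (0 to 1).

Answer: 7.0315 12.5842

Derivation:
Step 0: x=[7.0000 12.0000] v=[0.0000 1.0000]
Step 1: x=[7.0000 12.2000] v=[0.0000 1.0000]
Step 2: x=[7.0080 12.3960] v=[0.0400 0.9800]
Step 3: x=[7.0315 12.5842] v=[0.1176 0.9412]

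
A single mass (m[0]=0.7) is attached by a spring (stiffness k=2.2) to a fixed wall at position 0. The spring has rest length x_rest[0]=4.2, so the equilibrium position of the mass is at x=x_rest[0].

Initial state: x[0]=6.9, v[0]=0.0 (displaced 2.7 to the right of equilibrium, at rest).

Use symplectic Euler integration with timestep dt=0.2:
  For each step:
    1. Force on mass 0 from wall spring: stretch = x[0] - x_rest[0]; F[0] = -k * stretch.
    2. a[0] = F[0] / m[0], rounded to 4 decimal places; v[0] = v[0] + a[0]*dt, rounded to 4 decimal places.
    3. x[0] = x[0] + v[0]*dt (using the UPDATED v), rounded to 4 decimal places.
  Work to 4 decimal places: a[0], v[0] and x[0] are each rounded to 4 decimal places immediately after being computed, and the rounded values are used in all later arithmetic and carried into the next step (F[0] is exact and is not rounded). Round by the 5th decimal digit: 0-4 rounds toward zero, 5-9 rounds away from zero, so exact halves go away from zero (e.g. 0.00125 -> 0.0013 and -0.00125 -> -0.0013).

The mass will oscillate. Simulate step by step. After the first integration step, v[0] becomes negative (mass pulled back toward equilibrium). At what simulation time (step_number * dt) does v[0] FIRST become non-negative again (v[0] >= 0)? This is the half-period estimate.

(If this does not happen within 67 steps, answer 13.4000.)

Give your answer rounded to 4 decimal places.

Answer: 1.8000

Derivation:
Step 0: x=[6.9000] v=[0.0000]
Step 1: x=[6.5606] v=[-1.6971]
Step 2: x=[5.9244] v=[-3.1809]
Step 3: x=[5.0714] v=[-4.2648]
Step 4: x=[4.1089] v=[-4.8125]
Step 5: x=[3.1579] v=[-4.7552]
Step 6: x=[2.3379] v=[-4.1002]
Step 7: x=[1.7520] v=[-2.9297]
Step 8: x=[1.4738] v=[-1.3910]
Step 9: x=[1.5383] v=[0.3226]
First v>=0 after going negative at step 9, time=1.8000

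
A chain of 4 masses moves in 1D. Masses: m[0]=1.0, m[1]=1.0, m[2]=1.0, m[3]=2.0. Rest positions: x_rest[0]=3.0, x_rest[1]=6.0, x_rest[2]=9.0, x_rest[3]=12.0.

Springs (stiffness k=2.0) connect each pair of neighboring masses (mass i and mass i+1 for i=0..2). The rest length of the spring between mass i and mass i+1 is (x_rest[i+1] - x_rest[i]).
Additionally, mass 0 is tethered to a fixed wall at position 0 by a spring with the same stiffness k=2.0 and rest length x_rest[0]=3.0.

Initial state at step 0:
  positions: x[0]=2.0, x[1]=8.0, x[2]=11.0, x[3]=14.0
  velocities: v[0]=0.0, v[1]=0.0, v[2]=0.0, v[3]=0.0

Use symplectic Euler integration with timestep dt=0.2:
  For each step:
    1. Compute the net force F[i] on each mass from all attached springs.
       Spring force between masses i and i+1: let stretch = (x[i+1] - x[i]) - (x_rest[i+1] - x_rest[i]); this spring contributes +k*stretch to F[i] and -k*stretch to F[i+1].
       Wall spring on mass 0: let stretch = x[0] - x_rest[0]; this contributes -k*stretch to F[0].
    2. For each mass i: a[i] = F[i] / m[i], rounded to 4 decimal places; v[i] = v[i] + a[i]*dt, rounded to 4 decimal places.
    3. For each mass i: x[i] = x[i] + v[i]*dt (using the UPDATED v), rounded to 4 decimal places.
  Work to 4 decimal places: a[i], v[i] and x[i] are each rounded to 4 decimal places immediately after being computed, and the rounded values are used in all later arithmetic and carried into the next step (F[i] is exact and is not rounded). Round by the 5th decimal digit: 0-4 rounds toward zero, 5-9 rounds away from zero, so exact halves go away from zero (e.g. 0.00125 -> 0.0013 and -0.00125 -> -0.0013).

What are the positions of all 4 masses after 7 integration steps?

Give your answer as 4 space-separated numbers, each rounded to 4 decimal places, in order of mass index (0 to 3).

Step 0: x=[2.0000 8.0000 11.0000 14.0000] v=[0.0000 0.0000 0.0000 0.0000]
Step 1: x=[2.3200 7.7600 11.0000 14.0000] v=[1.6000 -1.2000 0.0000 0.0000]
Step 2: x=[2.8896 7.3440 10.9808 14.0000] v=[2.8480 -2.0800 -0.0960 0.0000]
Step 3: x=[3.5844 6.8626 10.9122 13.9992] v=[3.4739 -2.4070 -0.3430 -0.0038]
Step 4: x=[4.2547 6.4429 10.7666 13.9950] v=[3.3514 -2.0984 -0.7280 -0.0212]
Step 5: x=[4.7597 6.1941 10.5334 13.9816] v=[2.5248 -1.2442 -1.1661 -0.0669]
Step 6: x=[4.9986 6.1777 10.2289 13.9503] v=[1.1947 -0.0822 -1.5225 -0.1565]
Step 7: x=[4.9320 6.3910 9.8980 13.8901] v=[-0.3331 1.0666 -1.6544 -0.3008]

Answer: 4.9320 6.3910 9.8980 13.8901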